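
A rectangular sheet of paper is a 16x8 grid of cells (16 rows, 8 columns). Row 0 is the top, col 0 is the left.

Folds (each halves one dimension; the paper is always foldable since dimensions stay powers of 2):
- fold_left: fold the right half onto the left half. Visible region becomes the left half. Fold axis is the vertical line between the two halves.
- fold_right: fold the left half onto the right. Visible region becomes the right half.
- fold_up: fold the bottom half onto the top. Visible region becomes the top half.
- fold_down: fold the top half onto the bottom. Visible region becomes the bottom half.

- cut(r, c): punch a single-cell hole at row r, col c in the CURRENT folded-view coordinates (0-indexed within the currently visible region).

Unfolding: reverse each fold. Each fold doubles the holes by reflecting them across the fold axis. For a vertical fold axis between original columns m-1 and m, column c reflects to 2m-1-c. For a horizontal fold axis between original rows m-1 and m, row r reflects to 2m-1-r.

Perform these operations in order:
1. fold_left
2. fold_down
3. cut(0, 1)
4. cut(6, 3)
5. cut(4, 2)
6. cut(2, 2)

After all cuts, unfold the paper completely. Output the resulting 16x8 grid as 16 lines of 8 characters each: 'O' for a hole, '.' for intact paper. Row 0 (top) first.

Op 1 fold_left: fold axis v@4; visible region now rows[0,16) x cols[0,4) = 16x4
Op 2 fold_down: fold axis h@8; visible region now rows[8,16) x cols[0,4) = 8x4
Op 3 cut(0, 1): punch at orig (8,1); cuts so far [(8, 1)]; region rows[8,16) x cols[0,4) = 8x4
Op 4 cut(6, 3): punch at orig (14,3); cuts so far [(8, 1), (14, 3)]; region rows[8,16) x cols[0,4) = 8x4
Op 5 cut(4, 2): punch at orig (12,2); cuts so far [(8, 1), (12, 2), (14, 3)]; region rows[8,16) x cols[0,4) = 8x4
Op 6 cut(2, 2): punch at orig (10,2); cuts so far [(8, 1), (10, 2), (12, 2), (14, 3)]; region rows[8,16) x cols[0,4) = 8x4
Unfold 1 (reflect across h@8): 8 holes -> [(1, 3), (3, 2), (5, 2), (7, 1), (8, 1), (10, 2), (12, 2), (14, 3)]
Unfold 2 (reflect across v@4): 16 holes -> [(1, 3), (1, 4), (3, 2), (3, 5), (5, 2), (5, 5), (7, 1), (7, 6), (8, 1), (8, 6), (10, 2), (10, 5), (12, 2), (12, 5), (14, 3), (14, 4)]

Answer: ........
...OO...
........
..O..O..
........
..O..O..
........
.O....O.
.O....O.
........
..O..O..
........
..O..O..
........
...OO...
........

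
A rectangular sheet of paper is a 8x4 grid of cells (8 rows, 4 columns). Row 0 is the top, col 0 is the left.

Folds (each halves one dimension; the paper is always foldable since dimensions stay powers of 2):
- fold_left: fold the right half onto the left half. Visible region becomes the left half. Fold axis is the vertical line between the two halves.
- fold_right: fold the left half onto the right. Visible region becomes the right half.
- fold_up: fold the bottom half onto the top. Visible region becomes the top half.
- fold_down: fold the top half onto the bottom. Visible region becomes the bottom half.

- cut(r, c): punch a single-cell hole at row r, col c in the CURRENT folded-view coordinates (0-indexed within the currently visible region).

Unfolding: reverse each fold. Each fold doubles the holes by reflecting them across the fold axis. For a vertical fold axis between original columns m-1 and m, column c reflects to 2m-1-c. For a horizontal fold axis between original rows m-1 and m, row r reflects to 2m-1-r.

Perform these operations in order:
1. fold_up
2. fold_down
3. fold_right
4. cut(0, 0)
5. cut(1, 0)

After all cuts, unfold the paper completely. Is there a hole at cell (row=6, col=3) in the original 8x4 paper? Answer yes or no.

Answer: no

Derivation:
Op 1 fold_up: fold axis h@4; visible region now rows[0,4) x cols[0,4) = 4x4
Op 2 fold_down: fold axis h@2; visible region now rows[2,4) x cols[0,4) = 2x4
Op 3 fold_right: fold axis v@2; visible region now rows[2,4) x cols[2,4) = 2x2
Op 4 cut(0, 0): punch at orig (2,2); cuts so far [(2, 2)]; region rows[2,4) x cols[2,4) = 2x2
Op 5 cut(1, 0): punch at orig (3,2); cuts so far [(2, 2), (3, 2)]; region rows[2,4) x cols[2,4) = 2x2
Unfold 1 (reflect across v@2): 4 holes -> [(2, 1), (2, 2), (3, 1), (3, 2)]
Unfold 2 (reflect across h@2): 8 holes -> [(0, 1), (0, 2), (1, 1), (1, 2), (2, 1), (2, 2), (3, 1), (3, 2)]
Unfold 3 (reflect across h@4): 16 holes -> [(0, 1), (0, 2), (1, 1), (1, 2), (2, 1), (2, 2), (3, 1), (3, 2), (4, 1), (4, 2), (5, 1), (5, 2), (6, 1), (6, 2), (7, 1), (7, 2)]
Holes: [(0, 1), (0, 2), (1, 1), (1, 2), (2, 1), (2, 2), (3, 1), (3, 2), (4, 1), (4, 2), (5, 1), (5, 2), (6, 1), (6, 2), (7, 1), (7, 2)]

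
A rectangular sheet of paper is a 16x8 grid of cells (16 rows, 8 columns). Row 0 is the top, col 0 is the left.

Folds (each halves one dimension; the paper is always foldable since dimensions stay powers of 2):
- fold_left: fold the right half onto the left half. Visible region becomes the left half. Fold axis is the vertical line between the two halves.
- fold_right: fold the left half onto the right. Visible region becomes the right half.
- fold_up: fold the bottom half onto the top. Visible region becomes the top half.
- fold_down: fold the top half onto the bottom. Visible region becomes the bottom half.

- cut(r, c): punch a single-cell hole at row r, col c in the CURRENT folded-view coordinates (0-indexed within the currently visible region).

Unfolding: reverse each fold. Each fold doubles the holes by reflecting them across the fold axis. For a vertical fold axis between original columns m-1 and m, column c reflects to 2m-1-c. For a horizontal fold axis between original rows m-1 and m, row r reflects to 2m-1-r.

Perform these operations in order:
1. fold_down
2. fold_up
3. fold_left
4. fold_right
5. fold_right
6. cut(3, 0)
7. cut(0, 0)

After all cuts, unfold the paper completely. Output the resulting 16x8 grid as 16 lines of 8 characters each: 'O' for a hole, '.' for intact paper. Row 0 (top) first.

Answer: OOOOOOOO
........
........
OOOOOOOO
OOOOOOOO
........
........
OOOOOOOO
OOOOOOOO
........
........
OOOOOOOO
OOOOOOOO
........
........
OOOOOOOO

Derivation:
Op 1 fold_down: fold axis h@8; visible region now rows[8,16) x cols[0,8) = 8x8
Op 2 fold_up: fold axis h@12; visible region now rows[8,12) x cols[0,8) = 4x8
Op 3 fold_left: fold axis v@4; visible region now rows[8,12) x cols[0,4) = 4x4
Op 4 fold_right: fold axis v@2; visible region now rows[8,12) x cols[2,4) = 4x2
Op 5 fold_right: fold axis v@3; visible region now rows[8,12) x cols[3,4) = 4x1
Op 6 cut(3, 0): punch at orig (11,3); cuts so far [(11, 3)]; region rows[8,12) x cols[3,4) = 4x1
Op 7 cut(0, 0): punch at orig (8,3); cuts so far [(8, 3), (11, 3)]; region rows[8,12) x cols[3,4) = 4x1
Unfold 1 (reflect across v@3): 4 holes -> [(8, 2), (8, 3), (11, 2), (11, 3)]
Unfold 2 (reflect across v@2): 8 holes -> [(8, 0), (8, 1), (8, 2), (8, 3), (11, 0), (11, 1), (11, 2), (11, 3)]
Unfold 3 (reflect across v@4): 16 holes -> [(8, 0), (8, 1), (8, 2), (8, 3), (8, 4), (8, 5), (8, 6), (8, 7), (11, 0), (11, 1), (11, 2), (11, 3), (11, 4), (11, 5), (11, 6), (11, 7)]
Unfold 4 (reflect across h@12): 32 holes -> [(8, 0), (8, 1), (8, 2), (8, 3), (8, 4), (8, 5), (8, 6), (8, 7), (11, 0), (11, 1), (11, 2), (11, 3), (11, 4), (11, 5), (11, 6), (11, 7), (12, 0), (12, 1), (12, 2), (12, 3), (12, 4), (12, 5), (12, 6), (12, 7), (15, 0), (15, 1), (15, 2), (15, 3), (15, 4), (15, 5), (15, 6), (15, 7)]
Unfold 5 (reflect across h@8): 64 holes -> [(0, 0), (0, 1), (0, 2), (0, 3), (0, 4), (0, 5), (0, 6), (0, 7), (3, 0), (3, 1), (3, 2), (3, 3), (3, 4), (3, 5), (3, 6), (3, 7), (4, 0), (4, 1), (4, 2), (4, 3), (4, 4), (4, 5), (4, 6), (4, 7), (7, 0), (7, 1), (7, 2), (7, 3), (7, 4), (7, 5), (7, 6), (7, 7), (8, 0), (8, 1), (8, 2), (8, 3), (8, 4), (8, 5), (8, 6), (8, 7), (11, 0), (11, 1), (11, 2), (11, 3), (11, 4), (11, 5), (11, 6), (11, 7), (12, 0), (12, 1), (12, 2), (12, 3), (12, 4), (12, 5), (12, 6), (12, 7), (15, 0), (15, 1), (15, 2), (15, 3), (15, 4), (15, 5), (15, 6), (15, 7)]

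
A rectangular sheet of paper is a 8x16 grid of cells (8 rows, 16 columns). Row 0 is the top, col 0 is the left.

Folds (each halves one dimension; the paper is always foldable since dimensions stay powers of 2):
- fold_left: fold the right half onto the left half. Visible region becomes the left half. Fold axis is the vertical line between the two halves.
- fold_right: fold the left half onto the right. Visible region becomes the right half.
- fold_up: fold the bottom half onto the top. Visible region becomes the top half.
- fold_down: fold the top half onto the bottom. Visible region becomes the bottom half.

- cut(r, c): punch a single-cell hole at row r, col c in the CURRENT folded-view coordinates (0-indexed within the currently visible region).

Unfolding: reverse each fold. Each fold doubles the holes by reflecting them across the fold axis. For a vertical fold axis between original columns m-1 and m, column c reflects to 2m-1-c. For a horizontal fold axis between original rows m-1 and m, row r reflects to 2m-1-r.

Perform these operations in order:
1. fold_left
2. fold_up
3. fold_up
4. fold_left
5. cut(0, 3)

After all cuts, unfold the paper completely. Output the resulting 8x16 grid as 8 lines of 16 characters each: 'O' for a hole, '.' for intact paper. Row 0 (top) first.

Answer: ...OO......OO...
................
................
...OO......OO...
...OO......OO...
................
................
...OO......OO...

Derivation:
Op 1 fold_left: fold axis v@8; visible region now rows[0,8) x cols[0,8) = 8x8
Op 2 fold_up: fold axis h@4; visible region now rows[0,4) x cols[0,8) = 4x8
Op 3 fold_up: fold axis h@2; visible region now rows[0,2) x cols[0,8) = 2x8
Op 4 fold_left: fold axis v@4; visible region now rows[0,2) x cols[0,4) = 2x4
Op 5 cut(0, 3): punch at orig (0,3); cuts so far [(0, 3)]; region rows[0,2) x cols[0,4) = 2x4
Unfold 1 (reflect across v@4): 2 holes -> [(0, 3), (0, 4)]
Unfold 2 (reflect across h@2): 4 holes -> [(0, 3), (0, 4), (3, 3), (3, 4)]
Unfold 3 (reflect across h@4): 8 holes -> [(0, 3), (0, 4), (3, 3), (3, 4), (4, 3), (4, 4), (7, 3), (7, 4)]
Unfold 4 (reflect across v@8): 16 holes -> [(0, 3), (0, 4), (0, 11), (0, 12), (3, 3), (3, 4), (3, 11), (3, 12), (4, 3), (4, 4), (4, 11), (4, 12), (7, 3), (7, 4), (7, 11), (7, 12)]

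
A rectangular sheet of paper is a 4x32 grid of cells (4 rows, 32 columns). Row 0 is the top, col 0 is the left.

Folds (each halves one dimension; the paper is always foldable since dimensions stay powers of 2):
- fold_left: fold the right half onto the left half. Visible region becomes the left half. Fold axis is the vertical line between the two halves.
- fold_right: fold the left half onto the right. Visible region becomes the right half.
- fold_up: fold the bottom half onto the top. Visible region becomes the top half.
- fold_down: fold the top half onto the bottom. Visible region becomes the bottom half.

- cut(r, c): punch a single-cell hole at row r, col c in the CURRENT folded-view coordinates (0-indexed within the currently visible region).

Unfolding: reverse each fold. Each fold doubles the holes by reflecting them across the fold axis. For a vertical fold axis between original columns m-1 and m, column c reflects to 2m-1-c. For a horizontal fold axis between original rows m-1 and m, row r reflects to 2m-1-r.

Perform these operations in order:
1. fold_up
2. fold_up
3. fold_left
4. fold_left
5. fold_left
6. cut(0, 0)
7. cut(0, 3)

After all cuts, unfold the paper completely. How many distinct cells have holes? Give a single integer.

Answer: 64

Derivation:
Op 1 fold_up: fold axis h@2; visible region now rows[0,2) x cols[0,32) = 2x32
Op 2 fold_up: fold axis h@1; visible region now rows[0,1) x cols[0,32) = 1x32
Op 3 fold_left: fold axis v@16; visible region now rows[0,1) x cols[0,16) = 1x16
Op 4 fold_left: fold axis v@8; visible region now rows[0,1) x cols[0,8) = 1x8
Op 5 fold_left: fold axis v@4; visible region now rows[0,1) x cols[0,4) = 1x4
Op 6 cut(0, 0): punch at orig (0,0); cuts so far [(0, 0)]; region rows[0,1) x cols[0,4) = 1x4
Op 7 cut(0, 3): punch at orig (0,3); cuts so far [(0, 0), (0, 3)]; region rows[0,1) x cols[0,4) = 1x4
Unfold 1 (reflect across v@4): 4 holes -> [(0, 0), (0, 3), (0, 4), (0, 7)]
Unfold 2 (reflect across v@8): 8 holes -> [(0, 0), (0, 3), (0, 4), (0, 7), (0, 8), (0, 11), (0, 12), (0, 15)]
Unfold 3 (reflect across v@16): 16 holes -> [(0, 0), (0, 3), (0, 4), (0, 7), (0, 8), (0, 11), (0, 12), (0, 15), (0, 16), (0, 19), (0, 20), (0, 23), (0, 24), (0, 27), (0, 28), (0, 31)]
Unfold 4 (reflect across h@1): 32 holes -> [(0, 0), (0, 3), (0, 4), (0, 7), (0, 8), (0, 11), (0, 12), (0, 15), (0, 16), (0, 19), (0, 20), (0, 23), (0, 24), (0, 27), (0, 28), (0, 31), (1, 0), (1, 3), (1, 4), (1, 7), (1, 8), (1, 11), (1, 12), (1, 15), (1, 16), (1, 19), (1, 20), (1, 23), (1, 24), (1, 27), (1, 28), (1, 31)]
Unfold 5 (reflect across h@2): 64 holes -> [(0, 0), (0, 3), (0, 4), (0, 7), (0, 8), (0, 11), (0, 12), (0, 15), (0, 16), (0, 19), (0, 20), (0, 23), (0, 24), (0, 27), (0, 28), (0, 31), (1, 0), (1, 3), (1, 4), (1, 7), (1, 8), (1, 11), (1, 12), (1, 15), (1, 16), (1, 19), (1, 20), (1, 23), (1, 24), (1, 27), (1, 28), (1, 31), (2, 0), (2, 3), (2, 4), (2, 7), (2, 8), (2, 11), (2, 12), (2, 15), (2, 16), (2, 19), (2, 20), (2, 23), (2, 24), (2, 27), (2, 28), (2, 31), (3, 0), (3, 3), (3, 4), (3, 7), (3, 8), (3, 11), (3, 12), (3, 15), (3, 16), (3, 19), (3, 20), (3, 23), (3, 24), (3, 27), (3, 28), (3, 31)]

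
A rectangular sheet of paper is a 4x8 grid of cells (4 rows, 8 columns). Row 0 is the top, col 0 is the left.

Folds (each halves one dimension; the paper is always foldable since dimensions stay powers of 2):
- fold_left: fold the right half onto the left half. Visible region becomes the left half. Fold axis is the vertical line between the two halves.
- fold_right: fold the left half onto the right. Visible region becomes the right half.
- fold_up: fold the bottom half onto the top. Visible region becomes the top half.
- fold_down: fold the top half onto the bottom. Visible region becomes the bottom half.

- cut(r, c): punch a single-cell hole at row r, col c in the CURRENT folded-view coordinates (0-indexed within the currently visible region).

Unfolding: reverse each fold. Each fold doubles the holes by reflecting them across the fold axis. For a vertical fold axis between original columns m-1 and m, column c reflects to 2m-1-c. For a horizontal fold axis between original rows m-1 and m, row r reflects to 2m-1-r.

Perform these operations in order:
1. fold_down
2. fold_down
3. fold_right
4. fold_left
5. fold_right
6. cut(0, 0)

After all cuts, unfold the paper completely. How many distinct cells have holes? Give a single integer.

Answer: 32

Derivation:
Op 1 fold_down: fold axis h@2; visible region now rows[2,4) x cols[0,8) = 2x8
Op 2 fold_down: fold axis h@3; visible region now rows[3,4) x cols[0,8) = 1x8
Op 3 fold_right: fold axis v@4; visible region now rows[3,4) x cols[4,8) = 1x4
Op 4 fold_left: fold axis v@6; visible region now rows[3,4) x cols[4,6) = 1x2
Op 5 fold_right: fold axis v@5; visible region now rows[3,4) x cols[5,6) = 1x1
Op 6 cut(0, 0): punch at orig (3,5); cuts so far [(3, 5)]; region rows[3,4) x cols[5,6) = 1x1
Unfold 1 (reflect across v@5): 2 holes -> [(3, 4), (3, 5)]
Unfold 2 (reflect across v@6): 4 holes -> [(3, 4), (3, 5), (3, 6), (3, 7)]
Unfold 3 (reflect across v@4): 8 holes -> [(3, 0), (3, 1), (3, 2), (3, 3), (3, 4), (3, 5), (3, 6), (3, 7)]
Unfold 4 (reflect across h@3): 16 holes -> [(2, 0), (2, 1), (2, 2), (2, 3), (2, 4), (2, 5), (2, 6), (2, 7), (3, 0), (3, 1), (3, 2), (3, 3), (3, 4), (3, 5), (3, 6), (3, 7)]
Unfold 5 (reflect across h@2): 32 holes -> [(0, 0), (0, 1), (0, 2), (0, 3), (0, 4), (0, 5), (0, 6), (0, 7), (1, 0), (1, 1), (1, 2), (1, 3), (1, 4), (1, 5), (1, 6), (1, 7), (2, 0), (2, 1), (2, 2), (2, 3), (2, 4), (2, 5), (2, 6), (2, 7), (3, 0), (3, 1), (3, 2), (3, 3), (3, 4), (3, 5), (3, 6), (3, 7)]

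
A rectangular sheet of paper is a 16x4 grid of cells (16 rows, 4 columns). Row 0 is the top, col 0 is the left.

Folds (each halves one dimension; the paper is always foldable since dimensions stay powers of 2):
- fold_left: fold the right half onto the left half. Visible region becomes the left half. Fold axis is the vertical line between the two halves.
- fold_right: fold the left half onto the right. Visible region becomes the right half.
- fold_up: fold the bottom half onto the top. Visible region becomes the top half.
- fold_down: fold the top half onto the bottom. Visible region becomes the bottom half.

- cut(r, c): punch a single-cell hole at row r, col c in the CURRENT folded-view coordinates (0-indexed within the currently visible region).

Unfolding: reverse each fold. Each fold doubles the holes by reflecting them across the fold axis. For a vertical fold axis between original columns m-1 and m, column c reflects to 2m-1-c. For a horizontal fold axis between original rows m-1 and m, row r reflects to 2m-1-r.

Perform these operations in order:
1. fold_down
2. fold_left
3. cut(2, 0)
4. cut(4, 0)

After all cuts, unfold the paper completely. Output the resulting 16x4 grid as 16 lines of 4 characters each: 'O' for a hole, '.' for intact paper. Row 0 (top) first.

Op 1 fold_down: fold axis h@8; visible region now rows[8,16) x cols[0,4) = 8x4
Op 2 fold_left: fold axis v@2; visible region now rows[8,16) x cols[0,2) = 8x2
Op 3 cut(2, 0): punch at orig (10,0); cuts so far [(10, 0)]; region rows[8,16) x cols[0,2) = 8x2
Op 4 cut(4, 0): punch at orig (12,0); cuts so far [(10, 0), (12, 0)]; region rows[8,16) x cols[0,2) = 8x2
Unfold 1 (reflect across v@2): 4 holes -> [(10, 0), (10, 3), (12, 0), (12, 3)]
Unfold 2 (reflect across h@8): 8 holes -> [(3, 0), (3, 3), (5, 0), (5, 3), (10, 0), (10, 3), (12, 0), (12, 3)]

Answer: ....
....
....
O..O
....
O..O
....
....
....
....
O..O
....
O..O
....
....
....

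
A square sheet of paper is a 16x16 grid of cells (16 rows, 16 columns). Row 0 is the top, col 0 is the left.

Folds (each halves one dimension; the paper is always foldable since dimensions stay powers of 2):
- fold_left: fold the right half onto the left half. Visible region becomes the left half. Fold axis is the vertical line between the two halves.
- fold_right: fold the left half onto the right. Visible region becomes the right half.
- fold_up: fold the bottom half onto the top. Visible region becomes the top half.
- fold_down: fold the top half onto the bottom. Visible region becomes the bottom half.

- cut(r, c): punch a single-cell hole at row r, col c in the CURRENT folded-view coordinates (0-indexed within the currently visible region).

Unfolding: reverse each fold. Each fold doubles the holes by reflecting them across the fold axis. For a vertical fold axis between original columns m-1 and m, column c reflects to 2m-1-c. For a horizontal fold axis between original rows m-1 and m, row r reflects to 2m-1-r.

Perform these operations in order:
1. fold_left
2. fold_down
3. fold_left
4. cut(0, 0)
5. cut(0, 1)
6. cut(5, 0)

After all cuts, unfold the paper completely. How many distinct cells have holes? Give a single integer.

Op 1 fold_left: fold axis v@8; visible region now rows[0,16) x cols[0,8) = 16x8
Op 2 fold_down: fold axis h@8; visible region now rows[8,16) x cols[0,8) = 8x8
Op 3 fold_left: fold axis v@4; visible region now rows[8,16) x cols[0,4) = 8x4
Op 4 cut(0, 0): punch at orig (8,0); cuts so far [(8, 0)]; region rows[8,16) x cols[0,4) = 8x4
Op 5 cut(0, 1): punch at orig (8,1); cuts so far [(8, 0), (8, 1)]; region rows[8,16) x cols[0,4) = 8x4
Op 6 cut(5, 0): punch at orig (13,0); cuts so far [(8, 0), (8, 1), (13, 0)]; region rows[8,16) x cols[0,4) = 8x4
Unfold 1 (reflect across v@4): 6 holes -> [(8, 0), (8, 1), (8, 6), (8, 7), (13, 0), (13, 7)]
Unfold 2 (reflect across h@8): 12 holes -> [(2, 0), (2, 7), (7, 0), (7, 1), (7, 6), (7, 7), (8, 0), (8, 1), (8, 6), (8, 7), (13, 0), (13, 7)]
Unfold 3 (reflect across v@8): 24 holes -> [(2, 0), (2, 7), (2, 8), (2, 15), (7, 0), (7, 1), (7, 6), (7, 7), (7, 8), (7, 9), (7, 14), (7, 15), (8, 0), (8, 1), (8, 6), (8, 7), (8, 8), (8, 9), (8, 14), (8, 15), (13, 0), (13, 7), (13, 8), (13, 15)]

Answer: 24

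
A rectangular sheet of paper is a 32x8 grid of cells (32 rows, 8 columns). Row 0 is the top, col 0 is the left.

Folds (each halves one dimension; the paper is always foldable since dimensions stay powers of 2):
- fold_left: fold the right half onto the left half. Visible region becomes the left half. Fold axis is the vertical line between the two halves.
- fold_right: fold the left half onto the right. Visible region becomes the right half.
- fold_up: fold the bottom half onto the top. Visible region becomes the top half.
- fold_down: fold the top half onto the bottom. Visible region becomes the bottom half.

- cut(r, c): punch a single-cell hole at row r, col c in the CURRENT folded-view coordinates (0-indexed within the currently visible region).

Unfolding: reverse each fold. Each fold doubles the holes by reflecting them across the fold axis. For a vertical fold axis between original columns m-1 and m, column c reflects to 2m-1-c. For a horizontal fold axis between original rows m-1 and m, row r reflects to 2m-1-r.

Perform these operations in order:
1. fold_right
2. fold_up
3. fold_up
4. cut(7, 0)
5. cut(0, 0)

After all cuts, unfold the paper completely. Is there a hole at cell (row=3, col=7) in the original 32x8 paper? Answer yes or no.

Op 1 fold_right: fold axis v@4; visible region now rows[0,32) x cols[4,8) = 32x4
Op 2 fold_up: fold axis h@16; visible region now rows[0,16) x cols[4,8) = 16x4
Op 3 fold_up: fold axis h@8; visible region now rows[0,8) x cols[4,8) = 8x4
Op 4 cut(7, 0): punch at orig (7,4); cuts so far [(7, 4)]; region rows[0,8) x cols[4,8) = 8x4
Op 5 cut(0, 0): punch at orig (0,4); cuts so far [(0, 4), (7, 4)]; region rows[0,8) x cols[4,8) = 8x4
Unfold 1 (reflect across h@8): 4 holes -> [(0, 4), (7, 4), (8, 4), (15, 4)]
Unfold 2 (reflect across h@16): 8 holes -> [(0, 4), (7, 4), (8, 4), (15, 4), (16, 4), (23, 4), (24, 4), (31, 4)]
Unfold 3 (reflect across v@4): 16 holes -> [(0, 3), (0, 4), (7, 3), (7, 4), (8, 3), (8, 4), (15, 3), (15, 4), (16, 3), (16, 4), (23, 3), (23, 4), (24, 3), (24, 4), (31, 3), (31, 4)]
Holes: [(0, 3), (0, 4), (7, 3), (7, 4), (8, 3), (8, 4), (15, 3), (15, 4), (16, 3), (16, 4), (23, 3), (23, 4), (24, 3), (24, 4), (31, 3), (31, 4)]

Answer: no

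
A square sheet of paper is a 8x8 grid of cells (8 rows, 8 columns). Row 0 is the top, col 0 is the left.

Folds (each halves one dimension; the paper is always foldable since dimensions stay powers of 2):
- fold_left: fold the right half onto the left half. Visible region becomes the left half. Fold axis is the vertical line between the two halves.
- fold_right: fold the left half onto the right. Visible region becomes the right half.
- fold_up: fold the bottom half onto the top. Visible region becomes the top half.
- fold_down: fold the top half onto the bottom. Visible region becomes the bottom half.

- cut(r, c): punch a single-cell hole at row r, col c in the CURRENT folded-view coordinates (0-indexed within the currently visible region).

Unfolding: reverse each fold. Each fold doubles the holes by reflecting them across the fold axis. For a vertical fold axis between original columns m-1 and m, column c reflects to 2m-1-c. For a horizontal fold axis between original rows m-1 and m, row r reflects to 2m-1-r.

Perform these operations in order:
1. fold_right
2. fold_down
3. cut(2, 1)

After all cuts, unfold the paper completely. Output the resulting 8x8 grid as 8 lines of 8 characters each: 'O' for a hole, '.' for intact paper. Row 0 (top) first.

Answer: ........
..O..O..
........
........
........
........
..O..O..
........

Derivation:
Op 1 fold_right: fold axis v@4; visible region now rows[0,8) x cols[4,8) = 8x4
Op 2 fold_down: fold axis h@4; visible region now rows[4,8) x cols[4,8) = 4x4
Op 3 cut(2, 1): punch at orig (6,5); cuts so far [(6, 5)]; region rows[4,8) x cols[4,8) = 4x4
Unfold 1 (reflect across h@4): 2 holes -> [(1, 5), (6, 5)]
Unfold 2 (reflect across v@4): 4 holes -> [(1, 2), (1, 5), (6, 2), (6, 5)]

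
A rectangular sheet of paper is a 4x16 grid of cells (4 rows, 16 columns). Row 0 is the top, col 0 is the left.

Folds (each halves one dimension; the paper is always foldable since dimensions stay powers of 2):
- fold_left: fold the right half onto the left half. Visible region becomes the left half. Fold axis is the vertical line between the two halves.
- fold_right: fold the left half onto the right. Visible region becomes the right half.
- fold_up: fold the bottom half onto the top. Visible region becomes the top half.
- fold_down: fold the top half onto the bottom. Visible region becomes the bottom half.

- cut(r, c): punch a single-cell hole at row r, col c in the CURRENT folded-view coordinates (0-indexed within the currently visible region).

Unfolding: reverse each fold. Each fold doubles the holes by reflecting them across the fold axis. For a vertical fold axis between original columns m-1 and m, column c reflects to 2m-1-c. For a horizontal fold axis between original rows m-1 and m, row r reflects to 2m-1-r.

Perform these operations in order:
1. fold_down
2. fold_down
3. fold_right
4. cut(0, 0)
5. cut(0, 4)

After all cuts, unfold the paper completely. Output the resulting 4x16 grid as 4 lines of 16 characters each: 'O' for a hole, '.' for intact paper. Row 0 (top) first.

Answer: ...O...OO...O...
...O...OO...O...
...O...OO...O...
...O...OO...O...

Derivation:
Op 1 fold_down: fold axis h@2; visible region now rows[2,4) x cols[0,16) = 2x16
Op 2 fold_down: fold axis h@3; visible region now rows[3,4) x cols[0,16) = 1x16
Op 3 fold_right: fold axis v@8; visible region now rows[3,4) x cols[8,16) = 1x8
Op 4 cut(0, 0): punch at orig (3,8); cuts so far [(3, 8)]; region rows[3,4) x cols[8,16) = 1x8
Op 5 cut(0, 4): punch at orig (3,12); cuts so far [(3, 8), (3, 12)]; region rows[3,4) x cols[8,16) = 1x8
Unfold 1 (reflect across v@8): 4 holes -> [(3, 3), (3, 7), (3, 8), (3, 12)]
Unfold 2 (reflect across h@3): 8 holes -> [(2, 3), (2, 7), (2, 8), (2, 12), (3, 3), (3, 7), (3, 8), (3, 12)]
Unfold 3 (reflect across h@2): 16 holes -> [(0, 3), (0, 7), (0, 8), (0, 12), (1, 3), (1, 7), (1, 8), (1, 12), (2, 3), (2, 7), (2, 8), (2, 12), (3, 3), (3, 7), (3, 8), (3, 12)]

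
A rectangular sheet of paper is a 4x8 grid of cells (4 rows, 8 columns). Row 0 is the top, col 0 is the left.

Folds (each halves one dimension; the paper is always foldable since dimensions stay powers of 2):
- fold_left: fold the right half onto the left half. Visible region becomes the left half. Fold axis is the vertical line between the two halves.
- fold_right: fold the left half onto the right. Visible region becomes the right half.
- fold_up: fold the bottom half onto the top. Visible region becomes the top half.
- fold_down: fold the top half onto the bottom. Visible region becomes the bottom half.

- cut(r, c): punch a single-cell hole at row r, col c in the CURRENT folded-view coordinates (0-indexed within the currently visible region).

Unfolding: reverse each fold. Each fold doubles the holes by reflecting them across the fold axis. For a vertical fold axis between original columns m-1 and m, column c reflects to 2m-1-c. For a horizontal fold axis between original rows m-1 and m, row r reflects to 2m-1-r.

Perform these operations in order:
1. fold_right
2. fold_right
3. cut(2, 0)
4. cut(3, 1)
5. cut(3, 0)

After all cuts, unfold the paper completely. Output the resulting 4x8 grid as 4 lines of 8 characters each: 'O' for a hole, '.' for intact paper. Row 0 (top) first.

Op 1 fold_right: fold axis v@4; visible region now rows[0,4) x cols[4,8) = 4x4
Op 2 fold_right: fold axis v@6; visible region now rows[0,4) x cols[6,8) = 4x2
Op 3 cut(2, 0): punch at orig (2,6); cuts so far [(2, 6)]; region rows[0,4) x cols[6,8) = 4x2
Op 4 cut(3, 1): punch at orig (3,7); cuts so far [(2, 6), (3, 7)]; region rows[0,4) x cols[6,8) = 4x2
Op 5 cut(3, 0): punch at orig (3,6); cuts so far [(2, 6), (3, 6), (3, 7)]; region rows[0,4) x cols[6,8) = 4x2
Unfold 1 (reflect across v@6): 6 holes -> [(2, 5), (2, 6), (3, 4), (3, 5), (3, 6), (3, 7)]
Unfold 2 (reflect across v@4): 12 holes -> [(2, 1), (2, 2), (2, 5), (2, 6), (3, 0), (3, 1), (3, 2), (3, 3), (3, 4), (3, 5), (3, 6), (3, 7)]

Answer: ........
........
.OO..OO.
OOOOOOOO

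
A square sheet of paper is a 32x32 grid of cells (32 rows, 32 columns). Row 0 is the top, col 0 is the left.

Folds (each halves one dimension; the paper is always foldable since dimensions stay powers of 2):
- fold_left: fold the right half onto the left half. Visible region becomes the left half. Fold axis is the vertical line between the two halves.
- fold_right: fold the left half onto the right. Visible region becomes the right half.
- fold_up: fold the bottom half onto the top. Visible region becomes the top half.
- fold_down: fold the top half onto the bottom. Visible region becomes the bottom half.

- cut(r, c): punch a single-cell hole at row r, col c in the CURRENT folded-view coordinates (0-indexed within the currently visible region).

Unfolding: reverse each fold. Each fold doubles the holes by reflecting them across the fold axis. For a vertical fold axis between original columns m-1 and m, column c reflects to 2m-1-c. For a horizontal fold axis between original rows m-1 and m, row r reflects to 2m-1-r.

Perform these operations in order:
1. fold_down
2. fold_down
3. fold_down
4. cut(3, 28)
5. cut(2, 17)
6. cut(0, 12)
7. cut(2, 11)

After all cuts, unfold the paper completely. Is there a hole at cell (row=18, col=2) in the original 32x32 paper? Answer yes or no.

Answer: no

Derivation:
Op 1 fold_down: fold axis h@16; visible region now rows[16,32) x cols[0,32) = 16x32
Op 2 fold_down: fold axis h@24; visible region now rows[24,32) x cols[0,32) = 8x32
Op 3 fold_down: fold axis h@28; visible region now rows[28,32) x cols[0,32) = 4x32
Op 4 cut(3, 28): punch at orig (31,28); cuts so far [(31, 28)]; region rows[28,32) x cols[0,32) = 4x32
Op 5 cut(2, 17): punch at orig (30,17); cuts so far [(30, 17), (31, 28)]; region rows[28,32) x cols[0,32) = 4x32
Op 6 cut(0, 12): punch at orig (28,12); cuts so far [(28, 12), (30, 17), (31, 28)]; region rows[28,32) x cols[0,32) = 4x32
Op 7 cut(2, 11): punch at orig (30,11); cuts so far [(28, 12), (30, 11), (30, 17), (31, 28)]; region rows[28,32) x cols[0,32) = 4x32
Unfold 1 (reflect across h@28): 8 holes -> [(24, 28), (25, 11), (25, 17), (27, 12), (28, 12), (30, 11), (30, 17), (31, 28)]
Unfold 2 (reflect across h@24): 16 holes -> [(16, 28), (17, 11), (17, 17), (19, 12), (20, 12), (22, 11), (22, 17), (23, 28), (24, 28), (25, 11), (25, 17), (27, 12), (28, 12), (30, 11), (30, 17), (31, 28)]
Unfold 3 (reflect across h@16): 32 holes -> [(0, 28), (1, 11), (1, 17), (3, 12), (4, 12), (6, 11), (6, 17), (7, 28), (8, 28), (9, 11), (9, 17), (11, 12), (12, 12), (14, 11), (14, 17), (15, 28), (16, 28), (17, 11), (17, 17), (19, 12), (20, 12), (22, 11), (22, 17), (23, 28), (24, 28), (25, 11), (25, 17), (27, 12), (28, 12), (30, 11), (30, 17), (31, 28)]
Holes: [(0, 28), (1, 11), (1, 17), (3, 12), (4, 12), (6, 11), (6, 17), (7, 28), (8, 28), (9, 11), (9, 17), (11, 12), (12, 12), (14, 11), (14, 17), (15, 28), (16, 28), (17, 11), (17, 17), (19, 12), (20, 12), (22, 11), (22, 17), (23, 28), (24, 28), (25, 11), (25, 17), (27, 12), (28, 12), (30, 11), (30, 17), (31, 28)]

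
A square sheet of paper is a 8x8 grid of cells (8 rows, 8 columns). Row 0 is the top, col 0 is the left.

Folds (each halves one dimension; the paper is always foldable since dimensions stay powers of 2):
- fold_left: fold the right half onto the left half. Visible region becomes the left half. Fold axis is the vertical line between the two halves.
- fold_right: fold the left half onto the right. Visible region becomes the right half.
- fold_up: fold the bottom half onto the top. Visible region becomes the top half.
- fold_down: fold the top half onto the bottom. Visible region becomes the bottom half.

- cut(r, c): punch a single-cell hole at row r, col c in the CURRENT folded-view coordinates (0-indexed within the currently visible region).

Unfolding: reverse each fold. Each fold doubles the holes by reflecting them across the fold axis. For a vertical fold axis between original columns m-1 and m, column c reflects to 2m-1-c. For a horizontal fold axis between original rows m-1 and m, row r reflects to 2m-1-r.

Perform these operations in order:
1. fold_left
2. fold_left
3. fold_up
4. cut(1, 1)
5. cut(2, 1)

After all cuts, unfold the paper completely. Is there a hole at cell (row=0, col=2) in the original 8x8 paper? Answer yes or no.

Answer: no

Derivation:
Op 1 fold_left: fold axis v@4; visible region now rows[0,8) x cols[0,4) = 8x4
Op 2 fold_left: fold axis v@2; visible region now rows[0,8) x cols[0,2) = 8x2
Op 3 fold_up: fold axis h@4; visible region now rows[0,4) x cols[0,2) = 4x2
Op 4 cut(1, 1): punch at orig (1,1); cuts so far [(1, 1)]; region rows[0,4) x cols[0,2) = 4x2
Op 5 cut(2, 1): punch at orig (2,1); cuts so far [(1, 1), (2, 1)]; region rows[0,4) x cols[0,2) = 4x2
Unfold 1 (reflect across h@4): 4 holes -> [(1, 1), (2, 1), (5, 1), (6, 1)]
Unfold 2 (reflect across v@2): 8 holes -> [(1, 1), (1, 2), (2, 1), (2, 2), (5, 1), (5, 2), (6, 1), (6, 2)]
Unfold 3 (reflect across v@4): 16 holes -> [(1, 1), (1, 2), (1, 5), (1, 6), (2, 1), (2, 2), (2, 5), (2, 6), (5, 1), (5, 2), (5, 5), (5, 6), (6, 1), (6, 2), (6, 5), (6, 6)]
Holes: [(1, 1), (1, 2), (1, 5), (1, 6), (2, 1), (2, 2), (2, 5), (2, 6), (5, 1), (5, 2), (5, 5), (5, 6), (6, 1), (6, 2), (6, 5), (6, 6)]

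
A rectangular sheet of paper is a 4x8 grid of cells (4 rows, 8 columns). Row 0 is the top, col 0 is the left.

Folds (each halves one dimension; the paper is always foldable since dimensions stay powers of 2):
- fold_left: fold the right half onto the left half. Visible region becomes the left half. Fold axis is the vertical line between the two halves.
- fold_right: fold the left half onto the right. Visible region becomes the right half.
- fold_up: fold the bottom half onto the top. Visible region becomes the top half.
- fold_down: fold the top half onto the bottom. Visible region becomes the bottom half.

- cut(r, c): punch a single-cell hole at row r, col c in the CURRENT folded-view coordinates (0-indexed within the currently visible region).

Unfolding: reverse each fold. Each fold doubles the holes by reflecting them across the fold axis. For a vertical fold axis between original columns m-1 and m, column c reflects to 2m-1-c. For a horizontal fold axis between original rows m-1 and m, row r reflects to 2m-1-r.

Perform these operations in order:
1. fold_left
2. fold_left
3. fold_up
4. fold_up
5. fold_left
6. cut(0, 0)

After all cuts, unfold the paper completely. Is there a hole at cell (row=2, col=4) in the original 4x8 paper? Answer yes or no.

Op 1 fold_left: fold axis v@4; visible region now rows[0,4) x cols[0,4) = 4x4
Op 2 fold_left: fold axis v@2; visible region now rows[0,4) x cols[0,2) = 4x2
Op 3 fold_up: fold axis h@2; visible region now rows[0,2) x cols[0,2) = 2x2
Op 4 fold_up: fold axis h@1; visible region now rows[0,1) x cols[0,2) = 1x2
Op 5 fold_left: fold axis v@1; visible region now rows[0,1) x cols[0,1) = 1x1
Op 6 cut(0, 0): punch at orig (0,0); cuts so far [(0, 0)]; region rows[0,1) x cols[0,1) = 1x1
Unfold 1 (reflect across v@1): 2 holes -> [(0, 0), (0, 1)]
Unfold 2 (reflect across h@1): 4 holes -> [(0, 0), (0, 1), (1, 0), (1, 1)]
Unfold 3 (reflect across h@2): 8 holes -> [(0, 0), (0, 1), (1, 0), (1, 1), (2, 0), (2, 1), (3, 0), (3, 1)]
Unfold 4 (reflect across v@2): 16 holes -> [(0, 0), (0, 1), (0, 2), (0, 3), (1, 0), (1, 1), (1, 2), (1, 3), (2, 0), (2, 1), (2, 2), (2, 3), (3, 0), (3, 1), (3, 2), (3, 3)]
Unfold 5 (reflect across v@4): 32 holes -> [(0, 0), (0, 1), (0, 2), (0, 3), (0, 4), (0, 5), (0, 6), (0, 7), (1, 0), (1, 1), (1, 2), (1, 3), (1, 4), (1, 5), (1, 6), (1, 7), (2, 0), (2, 1), (2, 2), (2, 3), (2, 4), (2, 5), (2, 6), (2, 7), (3, 0), (3, 1), (3, 2), (3, 3), (3, 4), (3, 5), (3, 6), (3, 7)]
Holes: [(0, 0), (0, 1), (0, 2), (0, 3), (0, 4), (0, 5), (0, 6), (0, 7), (1, 0), (1, 1), (1, 2), (1, 3), (1, 4), (1, 5), (1, 6), (1, 7), (2, 0), (2, 1), (2, 2), (2, 3), (2, 4), (2, 5), (2, 6), (2, 7), (3, 0), (3, 1), (3, 2), (3, 3), (3, 4), (3, 5), (3, 6), (3, 7)]

Answer: yes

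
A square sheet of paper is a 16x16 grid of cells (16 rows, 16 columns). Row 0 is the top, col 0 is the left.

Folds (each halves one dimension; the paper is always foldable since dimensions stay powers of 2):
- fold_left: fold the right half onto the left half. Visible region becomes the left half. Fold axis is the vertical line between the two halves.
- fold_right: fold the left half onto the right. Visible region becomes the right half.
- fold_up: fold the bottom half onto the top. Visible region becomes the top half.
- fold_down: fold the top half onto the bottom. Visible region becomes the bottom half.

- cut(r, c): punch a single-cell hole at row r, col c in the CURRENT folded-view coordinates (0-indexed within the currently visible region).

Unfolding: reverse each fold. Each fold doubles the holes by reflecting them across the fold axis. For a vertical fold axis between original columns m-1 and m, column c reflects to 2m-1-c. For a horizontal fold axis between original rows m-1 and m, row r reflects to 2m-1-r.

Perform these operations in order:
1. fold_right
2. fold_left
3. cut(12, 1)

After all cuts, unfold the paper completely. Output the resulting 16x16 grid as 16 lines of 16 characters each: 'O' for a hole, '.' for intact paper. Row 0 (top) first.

Op 1 fold_right: fold axis v@8; visible region now rows[0,16) x cols[8,16) = 16x8
Op 2 fold_left: fold axis v@12; visible region now rows[0,16) x cols[8,12) = 16x4
Op 3 cut(12, 1): punch at orig (12,9); cuts so far [(12, 9)]; region rows[0,16) x cols[8,12) = 16x4
Unfold 1 (reflect across v@12): 2 holes -> [(12, 9), (12, 14)]
Unfold 2 (reflect across v@8): 4 holes -> [(12, 1), (12, 6), (12, 9), (12, 14)]

Answer: ................
................
................
................
................
................
................
................
................
................
................
................
.O....O..O....O.
................
................
................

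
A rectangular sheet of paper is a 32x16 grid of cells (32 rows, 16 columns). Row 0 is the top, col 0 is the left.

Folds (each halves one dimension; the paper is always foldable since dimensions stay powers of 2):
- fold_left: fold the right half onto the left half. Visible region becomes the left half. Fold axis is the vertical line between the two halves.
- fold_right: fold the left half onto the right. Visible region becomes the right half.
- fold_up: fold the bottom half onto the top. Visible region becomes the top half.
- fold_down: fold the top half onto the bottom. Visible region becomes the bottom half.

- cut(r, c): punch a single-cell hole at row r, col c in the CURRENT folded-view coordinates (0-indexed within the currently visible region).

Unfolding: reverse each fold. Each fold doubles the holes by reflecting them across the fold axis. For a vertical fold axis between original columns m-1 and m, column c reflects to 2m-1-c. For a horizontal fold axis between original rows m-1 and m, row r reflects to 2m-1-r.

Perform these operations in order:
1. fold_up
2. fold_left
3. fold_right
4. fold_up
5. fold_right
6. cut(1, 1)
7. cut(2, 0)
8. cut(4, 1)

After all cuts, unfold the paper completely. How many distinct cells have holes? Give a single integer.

Answer: 96

Derivation:
Op 1 fold_up: fold axis h@16; visible region now rows[0,16) x cols[0,16) = 16x16
Op 2 fold_left: fold axis v@8; visible region now rows[0,16) x cols[0,8) = 16x8
Op 3 fold_right: fold axis v@4; visible region now rows[0,16) x cols[4,8) = 16x4
Op 4 fold_up: fold axis h@8; visible region now rows[0,8) x cols[4,8) = 8x4
Op 5 fold_right: fold axis v@6; visible region now rows[0,8) x cols[6,8) = 8x2
Op 6 cut(1, 1): punch at orig (1,7); cuts so far [(1, 7)]; region rows[0,8) x cols[6,8) = 8x2
Op 7 cut(2, 0): punch at orig (2,6); cuts so far [(1, 7), (2, 6)]; region rows[0,8) x cols[6,8) = 8x2
Op 8 cut(4, 1): punch at orig (4,7); cuts so far [(1, 7), (2, 6), (4, 7)]; region rows[0,8) x cols[6,8) = 8x2
Unfold 1 (reflect across v@6): 6 holes -> [(1, 4), (1, 7), (2, 5), (2, 6), (4, 4), (4, 7)]
Unfold 2 (reflect across h@8): 12 holes -> [(1, 4), (1, 7), (2, 5), (2, 6), (4, 4), (4, 7), (11, 4), (11, 7), (13, 5), (13, 6), (14, 4), (14, 7)]
Unfold 3 (reflect across v@4): 24 holes -> [(1, 0), (1, 3), (1, 4), (1, 7), (2, 1), (2, 2), (2, 5), (2, 6), (4, 0), (4, 3), (4, 4), (4, 7), (11, 0), (11, 3), (11, 4), (11, 7), (13, 1), (13, 2), (13, 5), (13, 6), (14, 0), (14, 3), (14, 4), (14, 7)]
Unfold 4 (reflect across v@8): 48 holes -> [(1, 0), (1, 3), (1, 4), (1, 7), (1, 8), (1, 11), (1, 12), (1, 15), (2, 1), (2, 2), (2, 5), (2, 6), (2, 9), (2, 10), (2, 13), (2, 14), (4, 0), (4, 3), (4, 4), (4, 7), (4, 8), (4, 11), (4, 12), (4, 15), (11, 0), (11, 3), (11, 4), (11, 7), (11, 8), (11, 11), (11, 12), (11, 15), (13, 1), (13, 2), (13, 5), (13, 6), (13, 9), (13, 10), (13, 13), (13, 14), (14, 0), (14, 3), (14, 4), (14, 7), (14, 8), (14, 11), (14, 12), (14, 15)]
Unfold 5 (reflect across h@16): 96 holes -> [(1, 0), (1, 3), (1, 4), (1, 7), (1, 8), (1, 11), (1, 12), (1, 15), (2, 1), (2, 2), (2, 5), (2, 6), (2, 9), (2, 10), (2, 13), (2, 14), (4, 0), (4, 3), (4, 4), (4, 7), (4, 8), (4, 11), (4, 12), (4, 15), (11, 0), (11, 3), (11, 4), (11, 7), (11, 8), (11, 11), (11, 12), (11, 15), (13, 1), (13, 2), (13, 5), (13, 6), (13, 9), (13, 10), (13, 13), (13, 14), (14, 0), (14, 3), (14, 4), (14, 7), (14, 8), (14, 11), (14, 12), (14, 15), (17, 0), (17, 3), (17, 4), (17, 7), (17, 8), (17, 11), (17, 12), (17, 15), (18, 1), (18, 2), (18, 5), (18, 6), (18, 9), (18, 10), (18, 13), (18, 14), (20, 0), (20, 3), (20, 4), (20, 7), (20, 8), (20, 11), (20, 12), (20, 15), (27, 0), (27, 3), (27, 4), (27, 7), (27, 8), (27, 11), (27, 12), (27, 15), (29, 1), (29, 2), (29, 5), (29, 6), (29, 9), (29, 10), (29, 13), (29, 14), (30, 0), (30, 3), (30, 4), (30, 7), (30, 8), (30, 11), (30, 12), (30, 15)]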